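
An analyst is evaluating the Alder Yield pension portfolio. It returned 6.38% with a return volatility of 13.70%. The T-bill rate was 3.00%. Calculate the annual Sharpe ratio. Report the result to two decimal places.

Sharpe = (Rp − Rf) / σp = (6.38% − 3.00%) / 13.70% = 3.38% / 13.70% = 0.2467

0.25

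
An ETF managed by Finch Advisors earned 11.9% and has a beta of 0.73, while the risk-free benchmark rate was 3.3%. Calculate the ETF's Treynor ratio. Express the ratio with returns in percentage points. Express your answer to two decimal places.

11.78

Treynor = (Rp − Rf) / β = (11.9% − 3.3%) / 0.73 = 8.60 / 0.73 = 11.7808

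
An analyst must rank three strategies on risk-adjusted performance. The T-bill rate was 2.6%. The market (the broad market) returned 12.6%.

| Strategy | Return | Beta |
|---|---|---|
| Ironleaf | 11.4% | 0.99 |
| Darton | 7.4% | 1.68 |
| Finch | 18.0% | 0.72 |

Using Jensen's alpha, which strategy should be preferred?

Finch

Ironleaf: α = 11.4% − [2.6% + 0.99 × (12.6% − 2.6%)] = -1.100
Darton: α = 7.4% − [2.6% + 1.68 × (12.6% − 2.6%)] = -12.000
Finch: α = 18.0% − [2.6% + 0.72 × (12.6% − 2.6%)] = 8.200
Highest: Finch (8.200).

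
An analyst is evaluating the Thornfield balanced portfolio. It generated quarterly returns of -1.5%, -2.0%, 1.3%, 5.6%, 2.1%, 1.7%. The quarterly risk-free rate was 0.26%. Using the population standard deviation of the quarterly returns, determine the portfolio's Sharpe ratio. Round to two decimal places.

r̄ = (-1.5 − 2 + 1.3 + 5.6 + 2.1 + 1.7) / 6 = 7.20 / 6 = 1.2000%
Population std dev = √[37.9600 / 6] = 2.5153%
Sharpe = (r̄ − rf) / σ = (1.2000 − 0.26) / 2.5153 = 0.9400 / 2.5153 = 0.3737

0.37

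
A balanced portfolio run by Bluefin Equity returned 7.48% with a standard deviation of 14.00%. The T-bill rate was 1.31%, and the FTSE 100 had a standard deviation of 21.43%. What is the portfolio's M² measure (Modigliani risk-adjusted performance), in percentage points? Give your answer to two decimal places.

10.75

Sharpe = (Rp − Rf) / σp = (7.48% − 1.31%) / 14.00% = 0.4407
M² = Rf + Sharpe × σm = 1.31% + 0.4407 × 21.43% = 10.7542%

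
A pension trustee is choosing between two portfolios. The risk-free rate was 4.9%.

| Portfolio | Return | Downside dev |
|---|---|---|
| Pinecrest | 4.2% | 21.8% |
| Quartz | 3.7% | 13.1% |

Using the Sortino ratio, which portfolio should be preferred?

Pinecrest

Pinecrest: Sortino ratio = (4.2% − 4.9%) / 21.8% = -0.032
Quartz: Sortino ratio = (3.7% − 4.9%) / 13.1% = -0.092
Highest: Pinecrest (-0.032).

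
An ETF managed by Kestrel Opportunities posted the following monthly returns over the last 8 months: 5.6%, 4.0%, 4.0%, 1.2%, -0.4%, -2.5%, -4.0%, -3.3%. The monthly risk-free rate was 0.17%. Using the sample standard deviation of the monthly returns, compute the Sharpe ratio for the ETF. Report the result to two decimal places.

r̄ = (5.6 + 4 + 4 + 1.2 − 0.4 − 2.5 − 4 − 3.3) / 8 = 4.60 / 8 = 0.5750%
Σ(r − r̄)² = (5.6 − 0.5750)² + (4 − 0.5750)² + (4 − 0.5750)² + … = 95.4550
σ = √[95.4550 / 7] = 3.6928%
Sharpe = (r̄ − rf) / σ = (0.5750 − 0.17) / 3.6928 = 0.4050 / 3.6928 = 0.1097

0.11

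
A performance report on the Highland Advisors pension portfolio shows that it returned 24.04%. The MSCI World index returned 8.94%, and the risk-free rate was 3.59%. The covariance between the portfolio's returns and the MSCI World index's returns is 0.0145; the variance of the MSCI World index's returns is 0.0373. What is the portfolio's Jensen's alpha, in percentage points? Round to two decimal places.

18.37

β = Cov / Var = 0.0145 / 0.0373 = 0.3887
E[R] = Rf + β(Rm − Rf) = 3.59% + 0.3887 × (8.94% − 3.59%) = 5.6695%
α = Rp − E[R] = 24.04% − 5.6695% = 18.3705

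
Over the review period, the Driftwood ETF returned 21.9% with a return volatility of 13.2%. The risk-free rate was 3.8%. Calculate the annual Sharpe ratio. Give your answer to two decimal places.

1.37

Sharpe = (Rp − Rf) / σp = (21.9% − 3.8%) / 13.2% = 18.10% / 13.2% = 1.3712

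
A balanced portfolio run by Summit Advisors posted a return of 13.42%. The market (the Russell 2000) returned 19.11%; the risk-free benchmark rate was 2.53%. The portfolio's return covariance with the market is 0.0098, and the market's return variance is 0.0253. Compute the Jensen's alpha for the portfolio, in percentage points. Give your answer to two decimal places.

4.47

β = Cov / Var = 0.0098 / 0.0253 = 0.3874
E[R] = Rf + β(Rm − Rf) = 2.53% + 0.3874 × (19.11% − 2.53%) = 8.9531%
α = Rp − E[R] = 13.42% − 8.9531% = 4.4669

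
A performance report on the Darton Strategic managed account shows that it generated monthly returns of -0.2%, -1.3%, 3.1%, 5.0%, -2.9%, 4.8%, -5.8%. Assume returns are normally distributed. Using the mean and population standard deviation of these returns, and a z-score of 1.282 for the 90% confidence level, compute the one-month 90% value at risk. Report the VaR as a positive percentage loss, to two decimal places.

r̄ = (-0.2 − 1.3 + 3.1 + 5 − 2.9 + 4.8 − 5.8) / 7 = 0.3857%
Σ(r − r̄)² = (-0.2 − 0.3857)² + (-1.3 − 0.3857)² + (3.1 − 0.3857)² + … = 100.3886
σ = √[100.3886 / 7] = 3.7870%
VaR = −(r̄ − z·σ) = −(0.3857 − 1.282 × 3.7870) = −(-4.4692) = 4.4692%

4.47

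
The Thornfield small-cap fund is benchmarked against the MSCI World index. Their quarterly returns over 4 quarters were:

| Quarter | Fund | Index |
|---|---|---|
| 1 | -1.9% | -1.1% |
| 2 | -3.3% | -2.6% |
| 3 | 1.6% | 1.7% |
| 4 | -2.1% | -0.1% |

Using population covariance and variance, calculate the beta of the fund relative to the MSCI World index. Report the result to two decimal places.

r̄p = -1.4250%,  r̄m = -0.5250%
Cov = Σ(rp − r̄p)(rm − r̄m) / 4 = 2.6519
Var(rm) = Σ(rm − r̄m)² / 4 = 2.4419
β = Cov / Var = 2.6519 / 2.4419 = 1.0860

1.09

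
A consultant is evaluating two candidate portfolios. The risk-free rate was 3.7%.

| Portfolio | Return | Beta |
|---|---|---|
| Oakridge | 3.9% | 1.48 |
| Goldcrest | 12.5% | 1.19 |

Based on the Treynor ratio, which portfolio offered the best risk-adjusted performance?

Oakridge: Treynor = (3.9% − 3.7%) / 1.48 = 0.135
Goldcrest: Treynor = (12.5% − 3.7%) / 1.19 = 7.395
Highest: Goldcrest (7.395).

Goldcrest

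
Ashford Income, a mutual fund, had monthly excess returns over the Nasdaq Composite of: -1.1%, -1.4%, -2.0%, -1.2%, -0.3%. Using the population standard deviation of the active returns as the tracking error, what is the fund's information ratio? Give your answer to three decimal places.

r̄ = (-1.1 − 1.4 − 2 − 1.2 − 0.3) / 5 = -1.2000%
Σ(r − r̄)² = (-1.1 − (-1.2000))² + (-1.4 − (-1.2000))² + … = 1.5000
σ = √[1.5000 / 5] = 0.5477%
IR = r̄ / tracking error = -1.2000 / 0.5477 = -2.1910

-2.191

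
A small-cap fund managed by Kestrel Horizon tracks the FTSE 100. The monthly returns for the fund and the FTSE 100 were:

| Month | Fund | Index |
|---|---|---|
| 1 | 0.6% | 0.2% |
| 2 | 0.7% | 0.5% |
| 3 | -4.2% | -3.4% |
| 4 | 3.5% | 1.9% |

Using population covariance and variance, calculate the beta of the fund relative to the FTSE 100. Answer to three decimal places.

r̄p = 0.1500%,  r̄m = -0.2000%
Cov = Σ(rp − r̄p)(rm − r̄m) / 4 = 5.3800
Var(rm) = Σ(rm − r̄m)² / 4 = 3.8250
β = Cov / Var = 5.3800 / 3.8250 = 1.4065

1.407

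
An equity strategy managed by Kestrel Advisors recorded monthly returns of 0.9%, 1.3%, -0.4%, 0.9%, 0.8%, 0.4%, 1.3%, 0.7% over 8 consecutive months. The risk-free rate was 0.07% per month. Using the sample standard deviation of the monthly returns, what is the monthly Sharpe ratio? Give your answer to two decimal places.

1.22

r̄ = (0.9 + 1.3 − 0.4 + 0.9 + 0.8 + 0.4 + 1.3 + 0.7) / 8 = 0.7375%
Sample σ = √[Σ(r − r̄)² / 7] = √[2.0988 / 7] = √0.2998 = 0.5475%
Sharpe = (r̄ − rf) / σ = (0.7375 − 0.07) / 0.5475 = 0.6675 / 0.5475 = 1.2192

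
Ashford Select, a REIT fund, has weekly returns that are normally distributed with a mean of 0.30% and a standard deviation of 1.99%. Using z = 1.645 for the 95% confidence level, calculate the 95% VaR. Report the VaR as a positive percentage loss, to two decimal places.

2.97

VaR (as % loss) = −(μ − z·σ) = −(0.30% − 1.645 × 1.99%) = −(-2.97355%) = 2.97355%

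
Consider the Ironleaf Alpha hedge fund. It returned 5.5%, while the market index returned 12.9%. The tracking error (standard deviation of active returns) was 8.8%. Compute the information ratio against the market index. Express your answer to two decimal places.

IR = (Rp − Rb) / TE = (5.5% − 12.9%) / 8.8% = -7.40% / 8.8% = -0.8409

-0.84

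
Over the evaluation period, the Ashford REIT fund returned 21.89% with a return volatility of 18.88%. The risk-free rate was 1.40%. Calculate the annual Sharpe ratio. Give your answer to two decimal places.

1.09

Sharpe = (Rp − Rf) / σp = (21.89% − 1.40%) / 18.88% = 20.49% / 18.88% = 1.0853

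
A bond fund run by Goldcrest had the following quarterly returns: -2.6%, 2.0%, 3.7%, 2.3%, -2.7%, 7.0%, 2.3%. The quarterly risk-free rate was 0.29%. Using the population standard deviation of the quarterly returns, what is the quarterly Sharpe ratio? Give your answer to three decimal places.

r̄ = (-2.6 + 2 + 3.7 + 2.3 − 2.7 + 7 + 2.3) / 7 = 12.00 / 7 = 1.7143%
Population σ = √[Σ(r − r̄)² / 7] = √[70.7486 / 7] = √10.1069 = 3.1791%
Sharpe = (r̄ − rf) / σ = (1.7143 − 0.29) / 3.1791 = 1.4243 / 3.1791 = 0.4480

0.448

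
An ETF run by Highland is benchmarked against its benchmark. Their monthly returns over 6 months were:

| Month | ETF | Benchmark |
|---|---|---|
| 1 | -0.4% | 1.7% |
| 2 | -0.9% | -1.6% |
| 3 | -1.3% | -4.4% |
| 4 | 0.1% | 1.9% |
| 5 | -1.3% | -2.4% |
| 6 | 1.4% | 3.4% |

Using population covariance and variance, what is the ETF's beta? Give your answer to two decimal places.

0.31

r̄p = -0.4000%,  r̄m = -0.2333%
Cov = Σ(rp − r̄p)(rm − r̄m) / 6 = 2.3317
Var(rm) = Σ(rm − r̄m)² / 6 = 7.5689
β = Cov / Var = 2.3317 / 7.5689 = 0.3081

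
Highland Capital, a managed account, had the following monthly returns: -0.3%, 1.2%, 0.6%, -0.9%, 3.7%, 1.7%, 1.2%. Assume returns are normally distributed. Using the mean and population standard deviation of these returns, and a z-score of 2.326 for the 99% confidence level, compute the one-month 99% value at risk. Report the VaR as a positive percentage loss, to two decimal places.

r̄ = (-0.3 + 1.2 + 0.6 − 0.9 + 3.7 + 1.7 + 1.2) / 7 = 1.0286%
Σ(r − r̄)² = (-0.3 − 1.0286)² + (1.2 − 1.0286)² + (0.6 − 1.0286)² + … = 13.3143
population σ = √(13.3143 / 7) = √1.9020 = 1.3791%
VaR = −(r̄ − z·σ) = −(1.0286 − 2.326 × 1.3791) = −(-2.1792) = 2.1792%

2.18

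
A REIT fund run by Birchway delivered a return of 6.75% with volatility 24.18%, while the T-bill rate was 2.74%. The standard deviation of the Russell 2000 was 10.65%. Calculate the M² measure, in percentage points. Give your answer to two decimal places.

4.51

Sharpe = (Rp − Rf) / σp = (6.75% − 2.74%) / 24.18% = 0.1658
M² = Rf + Sharpe × σm = 2.74% + 0.1658 × 10.65% = 4.5058%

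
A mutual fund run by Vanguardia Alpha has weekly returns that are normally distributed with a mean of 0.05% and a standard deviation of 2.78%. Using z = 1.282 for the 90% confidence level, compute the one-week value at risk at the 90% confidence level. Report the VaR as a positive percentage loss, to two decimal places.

VaR (as % loss) = −(μ − z·σ) = −(0.05% − 1.282 × 2.78%) = −(-3.51396%) = 3.51396%

3.51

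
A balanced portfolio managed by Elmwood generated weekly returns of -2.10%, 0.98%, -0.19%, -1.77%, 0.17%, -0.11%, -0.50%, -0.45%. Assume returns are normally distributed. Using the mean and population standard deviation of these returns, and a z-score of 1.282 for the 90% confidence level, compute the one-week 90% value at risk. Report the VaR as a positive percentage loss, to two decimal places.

1.70

r̄ = (-2.1 + 0.98 − 0.19 − 1.77 + 0.17 − 0.11 − 0.5 − 0.45) / 8 = -0.4963%
Population std dev = √[7.0628 / 8] = 0.9396%
VaR = −(r̄ − z·σ) = −(-0.4963 − 1.282 × 0.9396) = −(-1.7009) = 1.7009%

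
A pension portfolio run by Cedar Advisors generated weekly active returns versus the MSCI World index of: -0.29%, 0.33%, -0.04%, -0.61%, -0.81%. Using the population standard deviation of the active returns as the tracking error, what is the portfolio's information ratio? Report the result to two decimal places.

-0.70

Mean return μ = -1.420 / 5 = -0.2840%
Population σ = √[Σ(r − μ)² / 5] = √[0.8195 / 5] = √0.1639 = 0.4048%
IR = μ / tracking error = -0.2840 / 0.4048 = -0.7016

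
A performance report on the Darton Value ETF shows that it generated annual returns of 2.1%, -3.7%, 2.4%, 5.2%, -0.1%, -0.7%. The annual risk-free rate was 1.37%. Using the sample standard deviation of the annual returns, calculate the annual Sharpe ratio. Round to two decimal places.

-0.16

Mean return r̄ = 5.20 / 6 = 0.8667%
Σ(r − r̄)² = (2.1 − 0.8667)² + (-3.7 − 0.8667)² + (2.4 − 0.8667)² + … = 46.8933
sample σ = √(46.8933 / 5) = √9.3787 = 3.0625%
Sharpe = (r̄ − rf) / σ = (0.8667 − 1.37) / 3.0625 = -0.5033 / 3.0625 = -0.1643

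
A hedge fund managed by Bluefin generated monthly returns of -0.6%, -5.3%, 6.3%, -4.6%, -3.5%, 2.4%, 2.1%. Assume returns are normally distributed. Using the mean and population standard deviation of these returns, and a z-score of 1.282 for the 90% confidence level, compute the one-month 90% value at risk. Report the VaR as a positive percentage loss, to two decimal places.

μ = (-0.6 − 5.3 + 6.3 − 4.6 − 3.5 + 2.4 + 2.1) / 7 = -3.20 / 7 = -0.4571%
Σ(r − μ)² = (-0.6 − (-0.4571))² + (-5.3 − (-0.4571))² + … = 110.2571
σ = √[110.2571 / 7] = 3.9688%
VaR = −(μ − z·σ) = −(-0.4571 − 1.282 × 3.9688) = −(-5.5451) = 5.5451%

5.55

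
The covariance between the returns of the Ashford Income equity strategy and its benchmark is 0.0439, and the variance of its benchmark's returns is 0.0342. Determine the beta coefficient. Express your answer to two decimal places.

β = Cov(Rp, Rm) / Var(Rm) = 0.0439 / 0.0342 = 1.2836

1.28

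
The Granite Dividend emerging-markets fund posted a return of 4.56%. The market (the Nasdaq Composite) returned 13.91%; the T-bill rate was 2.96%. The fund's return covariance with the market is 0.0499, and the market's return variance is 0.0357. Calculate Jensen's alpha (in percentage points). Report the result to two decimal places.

-13.71

β = Cov / Var = 0.0499 / 0.0357 = 1.3978
E[R] = Rf + β(Rm − Rf) = 2.96% + 1.3978 × (13.91% − 2.96%) = 18.2659%
α = Rp − E[R] = 4.56% − 18.2659% = -13.7059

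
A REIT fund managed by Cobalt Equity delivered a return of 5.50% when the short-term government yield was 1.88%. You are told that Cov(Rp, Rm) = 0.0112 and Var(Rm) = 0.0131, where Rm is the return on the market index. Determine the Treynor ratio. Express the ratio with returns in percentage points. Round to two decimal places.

4.23

β = Cov / Var = 0.0112 / 0.0131 = 0.8550
Treynor = (Rp − Rf) / β = (5.50% − 1.88%) / 0.8550 = 3.62 / 0.8550 = 4.2339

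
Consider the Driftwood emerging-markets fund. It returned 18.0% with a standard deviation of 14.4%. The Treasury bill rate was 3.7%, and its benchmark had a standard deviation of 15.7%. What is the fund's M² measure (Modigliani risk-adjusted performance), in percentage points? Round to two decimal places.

Sharpe = (Rp − Rf) / σp = (18.0% − 3.7%) / 14.4% = 0.9931
M² = Rf + Sharpe × σm = 3.7% + 0.9931 × 15.7% = 19.2917%

19.29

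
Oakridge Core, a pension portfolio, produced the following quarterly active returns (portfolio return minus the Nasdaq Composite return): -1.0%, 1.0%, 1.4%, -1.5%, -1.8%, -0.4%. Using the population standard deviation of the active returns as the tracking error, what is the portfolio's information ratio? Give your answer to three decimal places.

-0.318

r̄ = (-1 + 1 + 1.4 − 1.5 − 1.8 − 0.4) / 6 = -2.30 / 6 = -0.3833%
Population std dev = √[8.7283 / 6] = 1.2061%
IR = r̄ / tracking error = -0.3833 / 1.2061 = -0.3178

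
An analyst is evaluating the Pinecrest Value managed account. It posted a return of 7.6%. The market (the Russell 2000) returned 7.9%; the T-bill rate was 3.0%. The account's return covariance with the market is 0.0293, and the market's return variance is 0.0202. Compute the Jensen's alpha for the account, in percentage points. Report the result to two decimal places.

-2.51

β = Cov / Var = 0.0293 / 0.0202 = 1.4505
E[R] = Rf + β(Rm − Rf) = 3.0% + 1.4505 × (7.9% − 3.0%) = 10.1075%
α = Rp − E[R] = 7.6% − 10.1075% = -2.5075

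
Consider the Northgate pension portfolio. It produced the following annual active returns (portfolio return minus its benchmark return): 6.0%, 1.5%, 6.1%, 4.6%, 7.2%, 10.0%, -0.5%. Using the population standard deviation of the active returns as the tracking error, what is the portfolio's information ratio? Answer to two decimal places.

1.53

r̄ = (6 + 1.5 + 6.1 + 4.6 + 7.2 + 10 − 0.5) / 7 = 34.90 / 7 = 4.9857%
Σ(r − r̄)² = (6 − 4.9857)² + (1.5 − 4.9857)² + (6.1 − 4.9857)² + … = 74.7086
population σ = √(74.7086 / 7) = √10.6727 = 3.2669%
IR = r̄ / tracking error = 4.9857 / 3.2669 = 1.5261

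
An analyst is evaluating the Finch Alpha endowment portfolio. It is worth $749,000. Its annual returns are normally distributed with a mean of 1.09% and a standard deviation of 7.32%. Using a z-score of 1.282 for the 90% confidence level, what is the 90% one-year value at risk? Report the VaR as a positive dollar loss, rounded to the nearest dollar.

$62,124

Return at the 90% tail: μ − z·σ = 1.09% − 1.282 × 7.32% = 1.09 − 9.38424 = -8.29424%
VaR = −(-8.29424%) × $749,000 = 8.29424% × $749,000 = $62,124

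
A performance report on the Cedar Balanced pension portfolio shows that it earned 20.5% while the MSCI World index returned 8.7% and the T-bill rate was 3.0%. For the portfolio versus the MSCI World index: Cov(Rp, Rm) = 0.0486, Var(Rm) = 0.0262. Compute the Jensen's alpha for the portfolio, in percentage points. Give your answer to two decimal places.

6.93

β = Cov / Var = 0.0486 / 0.0262 = 1.8550
E[R] = Rf + β(Rm − Rf) = 3.0% + 1.8550 × (8.7% − 3.0%) = 13.5735%
α = Rp − E[R] = 20.5% − 13.5735% = 6.9265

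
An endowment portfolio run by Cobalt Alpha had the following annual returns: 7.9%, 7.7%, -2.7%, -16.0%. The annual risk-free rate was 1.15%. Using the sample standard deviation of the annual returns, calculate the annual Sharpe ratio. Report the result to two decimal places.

Mean return r̄ = -3.10 / 4 = -0.7750%
Σ(r − r̄)² = (7.9 − (-0.7750))² + (7.7 − (-0.7750))² + (-2.7 − (-0.7750))² + … = 382.5875
sample σ = √(382.5875 / 3) = √127.5292 = 11.2929%
Sharpe = (r̄ − rf) / σ = (-0.7750 − 1.15) / 11.2929 = -1.9250 / 11.2929 = -0.1705

-0.17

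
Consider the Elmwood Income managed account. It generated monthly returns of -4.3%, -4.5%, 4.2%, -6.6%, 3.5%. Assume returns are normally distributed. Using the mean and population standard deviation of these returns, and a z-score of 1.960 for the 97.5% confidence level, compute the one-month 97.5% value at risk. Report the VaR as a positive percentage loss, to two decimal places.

10.32

Mean return r̄ = -7.70 / 5 = -1.5400%
Σ(r − r̄)² = 100.3320; population σ = √(100.3320/5) = 4.4796%
VaR = −(r̄ − z·σ) = −(-1.5400 − 1.960 × 4.4796) = −(-10.3200) = 10.3200%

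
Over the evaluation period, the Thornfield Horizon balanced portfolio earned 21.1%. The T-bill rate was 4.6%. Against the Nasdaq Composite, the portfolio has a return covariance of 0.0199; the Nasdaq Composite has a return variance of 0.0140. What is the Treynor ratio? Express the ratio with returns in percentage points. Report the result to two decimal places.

β = Cov / Var = 0.0199 / 0.0140 = 1.4214
Treynor = (Rp − Rf) / β = (21.1% − 4.6%) / 1.4214 = 16.50 / 1.4214 = 11.6083

11.61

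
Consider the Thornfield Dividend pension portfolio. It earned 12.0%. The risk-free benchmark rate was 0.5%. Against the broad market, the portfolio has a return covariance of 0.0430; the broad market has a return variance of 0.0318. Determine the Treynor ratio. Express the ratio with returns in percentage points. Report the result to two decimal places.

β = Cov / Var = 0.0430 / 0.0318 = 1.3522
Treynor = (Rp − Rf) / β = (12.0% − 0.5%) / 1.3522 = 11.50 / 1.3522 = 8.5047

8.50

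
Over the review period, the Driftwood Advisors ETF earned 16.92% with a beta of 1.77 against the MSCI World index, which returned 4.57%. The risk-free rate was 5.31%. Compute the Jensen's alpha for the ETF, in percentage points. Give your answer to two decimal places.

CAPM expected return = Rf + β(Rm − Rf) = 5.31% + 1.77 × (4.57% − 5.31%) = 5.31 + 1.77 × -0.74 = 4.0002%
Jensen's α = Rp − E[R] = 16.92% − 4.0002% = 12.9198

12.92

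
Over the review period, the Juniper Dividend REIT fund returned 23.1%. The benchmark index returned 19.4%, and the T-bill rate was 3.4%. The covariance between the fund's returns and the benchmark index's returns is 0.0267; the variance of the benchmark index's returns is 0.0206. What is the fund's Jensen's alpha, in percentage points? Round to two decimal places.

β = Cov / Var = 0.0267 / 0.0206 = 1.2961
E[R] = Rf + β(Rm − Rf) = 3.4% + 1.2961 × (19.4% − 3.4%) = 24.1376%
α = Rp − E[R] = 23.1% − 24.1376% = -1.0376

-1.04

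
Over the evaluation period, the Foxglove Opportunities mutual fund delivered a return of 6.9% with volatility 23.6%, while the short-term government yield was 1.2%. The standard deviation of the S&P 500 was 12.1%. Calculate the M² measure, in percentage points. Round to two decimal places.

4.12

Sharpe = (Rp − Rf) / σp = (6.9% − 1.2%) / 23.6% = 0.2415
M² = Rf + Sharpe × σm = 1.2% + 0.2415 × 12.1% = 4.1222%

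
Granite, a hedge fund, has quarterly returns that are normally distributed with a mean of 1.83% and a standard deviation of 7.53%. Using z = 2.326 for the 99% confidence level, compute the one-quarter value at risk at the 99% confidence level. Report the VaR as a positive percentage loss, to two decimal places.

VaR (as % loss) = −(μ − z·σ) = −(1.83% − 2.326 × 7.53%) = −(-15.68478%) = 15.68478%

15.68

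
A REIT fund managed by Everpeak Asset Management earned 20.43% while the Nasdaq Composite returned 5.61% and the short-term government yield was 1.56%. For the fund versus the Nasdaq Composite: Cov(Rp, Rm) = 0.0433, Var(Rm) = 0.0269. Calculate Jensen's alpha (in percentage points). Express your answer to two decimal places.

12.35

β = Cov / Var = 0.0433 / 0.0269 = 1.6097
E[R] = Rf + β(Rm − Rf) = 1.56% + 1.6097 × (5.61% − 1.56%) = 8.0793%
α = Rp − E[R] = 20.43% − 8.0793% = 12.3507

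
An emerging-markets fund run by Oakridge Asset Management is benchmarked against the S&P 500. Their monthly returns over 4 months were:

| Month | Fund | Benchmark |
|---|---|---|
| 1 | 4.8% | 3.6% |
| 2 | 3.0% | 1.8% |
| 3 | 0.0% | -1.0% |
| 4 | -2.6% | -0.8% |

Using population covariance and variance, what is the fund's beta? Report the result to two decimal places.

r̄p = 1.3000%,  r̄m = 0.9000%
Cov = Σ(rp − r̄p)(rm − r̄m) / 4 = 5.0200
Var(rm) = Σ(rm − r̄m)² / 4 = 3.6500
β = Cov / Var = 5.0200 / 3.6500 = 1.3753

1.38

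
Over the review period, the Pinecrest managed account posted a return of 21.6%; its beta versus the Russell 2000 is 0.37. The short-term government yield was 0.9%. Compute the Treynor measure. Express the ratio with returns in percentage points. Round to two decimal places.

Treynor = (Rp − Rf) / β = (21.6% − 0.9%) / 0.37 = 20.70 / 0.37 = 55.9459

55.95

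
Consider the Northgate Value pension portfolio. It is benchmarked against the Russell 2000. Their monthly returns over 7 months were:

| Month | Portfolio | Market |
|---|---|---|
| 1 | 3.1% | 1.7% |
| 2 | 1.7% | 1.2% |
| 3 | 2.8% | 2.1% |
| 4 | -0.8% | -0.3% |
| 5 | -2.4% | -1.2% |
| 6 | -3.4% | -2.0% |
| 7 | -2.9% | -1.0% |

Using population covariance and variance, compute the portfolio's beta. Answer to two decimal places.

r̄p = -0.2714%,  r̄m = 0.0714%
Cov = Σ(rp − r̄p)(rm − r̄m) / 7 = 3.7351
Var(rm) = Σ(rm − r̄m)² / 7 = 2.1763
β = Cov / Var = 3.7351 / 2.1763 = 1.7163

1.72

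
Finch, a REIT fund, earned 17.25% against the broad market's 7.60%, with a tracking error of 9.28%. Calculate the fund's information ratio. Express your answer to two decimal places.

1.04

IR = (Rp − Rb) / TE = (17.25% − 7.60%) / 9.28% = 9.65% / 9.28% = 1.0399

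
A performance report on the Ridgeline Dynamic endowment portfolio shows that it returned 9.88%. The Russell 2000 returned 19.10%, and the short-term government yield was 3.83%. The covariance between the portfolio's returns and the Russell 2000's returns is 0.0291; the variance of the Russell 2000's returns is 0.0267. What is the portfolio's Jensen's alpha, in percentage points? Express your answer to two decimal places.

-10.59

β = Cov / Var = 0.0291 / 0.0267 = 1.0899
E[R] = Rf + β(Rm − Rf) = 3.83% + 1.0899 × (19.10% − 3.83%) = 20.4728%
α = Rp − E[R] = 9.88% − 20.4728% = -10.5928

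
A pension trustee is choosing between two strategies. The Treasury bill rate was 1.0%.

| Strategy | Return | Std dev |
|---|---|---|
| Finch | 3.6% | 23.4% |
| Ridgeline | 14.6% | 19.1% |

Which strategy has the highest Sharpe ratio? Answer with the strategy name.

Ridgeline

Finch: Sharpe ratio = (3.6% − 1.0%) / 23.4% = 0.111
Ridgeline: Sharpe ratio = (14.6% − 1.0%) / 19.1% = 0.712
Highest: Ridgeline (0.712).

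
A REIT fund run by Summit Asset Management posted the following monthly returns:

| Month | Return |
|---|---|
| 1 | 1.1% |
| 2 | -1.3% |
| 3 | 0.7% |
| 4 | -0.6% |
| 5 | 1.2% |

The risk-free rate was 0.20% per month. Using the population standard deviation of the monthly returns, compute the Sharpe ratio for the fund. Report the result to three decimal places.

0.020

μ = (1.1 − 1.3 + 0.7 − 0.6 + 1.2) / 5 = 1.10 / 5 = 0.2200%
Σ(r − μ)² = 4.9480; population σ = √(4.9480/5) = 0.9948%
Sharpe = (μ − rf) / σ = (0.2200 − 0.2) / 0.9948 = 0.0200 / 0.9948 = 0.0201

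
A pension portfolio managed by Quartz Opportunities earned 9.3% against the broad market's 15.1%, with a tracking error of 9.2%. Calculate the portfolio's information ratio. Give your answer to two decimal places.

IR = (Rp − Rb) / TE = (9.3% − 15.1%) / 9.2% = -5.80% / 9.2% = -0.6304

-0.63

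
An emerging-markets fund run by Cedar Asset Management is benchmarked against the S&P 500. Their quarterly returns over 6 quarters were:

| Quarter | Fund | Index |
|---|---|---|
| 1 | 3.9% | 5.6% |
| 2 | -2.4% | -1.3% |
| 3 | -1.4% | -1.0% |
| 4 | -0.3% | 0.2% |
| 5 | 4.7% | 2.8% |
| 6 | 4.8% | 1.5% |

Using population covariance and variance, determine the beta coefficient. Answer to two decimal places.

1.02

r̄p = 1.5500%,  r̄m = 1.3000%
Cov = Σ(rp − r̄p)(rm − r̄m) / 6 = 5.7617
Var(rm) = Σ(rm − r̄m)² / 6 = 5.6733
β = Cov / Var = 5.7617 / 5.6733 = 1.0156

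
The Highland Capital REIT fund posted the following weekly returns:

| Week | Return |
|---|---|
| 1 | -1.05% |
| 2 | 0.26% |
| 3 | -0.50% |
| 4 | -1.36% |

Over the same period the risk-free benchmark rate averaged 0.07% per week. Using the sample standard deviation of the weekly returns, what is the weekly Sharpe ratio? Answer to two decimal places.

-1.03

r̄ = (-1.05 + 0.26 − 0.5 − 1.36) / 4 = -2.650 / 4 = -0.6625%
Σ(r − r̄)² = (-1.05 − (-0.6625))² + (0.26 − (-0.6625))² + … = 1.5141
sample σ = √(1.5141 / 3) = √0.5047 = 0.7104%
Sharpe = (r̄ − rf) / σ = (-0.6625 − 0.07) / 0.7104 = -0.7325 / 0.7104 = -1.0311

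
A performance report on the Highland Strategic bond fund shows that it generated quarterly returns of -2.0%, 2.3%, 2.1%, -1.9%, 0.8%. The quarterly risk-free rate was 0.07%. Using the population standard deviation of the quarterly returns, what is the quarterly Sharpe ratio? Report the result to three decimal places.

0.101

r̄ = (-2 + 2.3 + 2.1 − 1.9 + 0.8) / 5 = 0.2600%
Population σ = √[Σ(r − r̄)² / 5] = √[17.6120 / 5] = √3.5224 = 1.8768%
Sharpe = (r̄ − rf) / σ = (0.2600 − 0.07) / 1.8768 = 0.1900 / 1.8768 = 0.1012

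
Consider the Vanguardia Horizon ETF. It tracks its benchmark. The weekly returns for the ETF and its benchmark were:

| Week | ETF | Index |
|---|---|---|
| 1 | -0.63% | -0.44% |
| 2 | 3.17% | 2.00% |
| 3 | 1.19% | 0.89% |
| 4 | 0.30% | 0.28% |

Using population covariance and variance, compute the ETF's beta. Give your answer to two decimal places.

1.57

r̄p = 1.0075%,  r̄m = 0.6825%
Cov = Σ(rp − r̄p)(rm − r̄m) / 4 = 1.2525
Var(rm) = Σ(rm − r̄m)² / 4 = 0.8002
β = Cov / Var = 1.2525 / 0.8002 = 1.5652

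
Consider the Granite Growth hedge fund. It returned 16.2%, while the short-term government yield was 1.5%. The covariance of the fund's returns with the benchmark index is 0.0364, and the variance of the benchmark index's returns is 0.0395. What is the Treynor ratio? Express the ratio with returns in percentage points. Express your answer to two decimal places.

15.95

β = Cov / Var = 0.0364 / 0.0395 = 0.9215
Treynor = (Rp − Rf) / β = (16.2% − 1.5%) / 0.9215 = 14.70 / 0.9215 = 15.9523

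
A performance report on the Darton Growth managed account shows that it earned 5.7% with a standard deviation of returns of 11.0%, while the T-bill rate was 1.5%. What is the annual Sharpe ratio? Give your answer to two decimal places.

Sharpe = (Rp − Rf) / σp = (5.7% − 1.5%) / 11.0% = 4.20% / 11.0% = 0.3818

0.38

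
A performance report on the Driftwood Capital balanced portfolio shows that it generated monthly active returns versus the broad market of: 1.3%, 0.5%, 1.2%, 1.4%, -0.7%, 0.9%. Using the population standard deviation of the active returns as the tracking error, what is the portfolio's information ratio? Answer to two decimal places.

1.06

μ = (1.3 + 0.5 + 1.2 + 1.4 − 0.7 + 0.9) / 6 = 4.60 / 6 = 0.7667%
Σ(r − μ)² = (1.3 − 0.7667)² + (0.5 − 0.7667)² + … = 3.1133
population σ = √(3.1133 / 6) = √0.5189 = 0.7203%
IR = μ / tracking error = 0.7667 / 0.7203 = 1.0644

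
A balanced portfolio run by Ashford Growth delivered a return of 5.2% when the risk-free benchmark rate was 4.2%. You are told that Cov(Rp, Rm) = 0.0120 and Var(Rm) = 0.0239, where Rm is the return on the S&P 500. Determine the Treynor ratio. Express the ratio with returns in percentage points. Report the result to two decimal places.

β = Cov / Var = 0.0120 / 0.0239 = 0.5021
Treynor = (Rp − Rf) / β = (5.2% − 4.2%) / 0.5021 = 1.00 / 0.5021 = 1.9916

1.99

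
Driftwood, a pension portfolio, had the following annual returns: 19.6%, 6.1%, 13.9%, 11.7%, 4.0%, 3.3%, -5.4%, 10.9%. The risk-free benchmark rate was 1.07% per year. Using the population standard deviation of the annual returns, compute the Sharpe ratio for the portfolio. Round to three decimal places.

r̄ = (19.6 + 6.1 + 13.9 + 11.7 + 4 + 3.3 − 5.4 + 10.9) / 8 = 8.0125%
Σ(r − r̄)² = 412.7288; population σ = √(412.7288/8) = 7.1827%
Sharpe = (r̄ − rf) / σ = (8.0125 − 1.07) / 7.1827 = 6.9425 / 7.1827 = 0.9666

0.967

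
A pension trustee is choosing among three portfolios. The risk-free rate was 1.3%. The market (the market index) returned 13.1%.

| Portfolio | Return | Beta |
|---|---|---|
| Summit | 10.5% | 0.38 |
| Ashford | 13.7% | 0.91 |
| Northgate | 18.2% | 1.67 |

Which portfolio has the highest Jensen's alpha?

Summit

Summit: α = 10.5% − [1.3% + 0.38 × (13.1% − 1.3%)] = 4.716
Ashford: α = 13.7% − [1.3% + 0.91 × (13.1% − 1.3%)] = 1.662
Northgate: α = 18.2% − [1.3% + 1.67 × (13.1% − 1.3%)] = -2.806
Highest: Summit (4.716).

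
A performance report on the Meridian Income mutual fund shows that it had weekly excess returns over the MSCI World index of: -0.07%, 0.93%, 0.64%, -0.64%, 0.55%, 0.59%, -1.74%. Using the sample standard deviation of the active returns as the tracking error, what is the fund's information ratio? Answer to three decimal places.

0.039

r̄ = (-0.07 + 0.93 + 0.64 − 0.64 + 0.55 + 0.59 − 1.74) / 7 = 0.0371%
Σ(r − r̄)² = (-0.07 − 0.0371)² + (0.93 − 0.0371)² + … = 5.3575
sample σ = √(5.3575 / 6) = √0.8929 = 0.9449%
IR = r̄ / tracking error = 0.0371 / 0.9449 = 0.0393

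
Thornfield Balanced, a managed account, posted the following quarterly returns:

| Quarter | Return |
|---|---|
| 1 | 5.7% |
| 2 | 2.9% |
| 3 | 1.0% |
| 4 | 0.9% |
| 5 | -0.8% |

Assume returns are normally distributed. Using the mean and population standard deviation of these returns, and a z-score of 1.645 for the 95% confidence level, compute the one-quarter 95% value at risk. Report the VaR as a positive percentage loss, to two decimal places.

Mean return r̄ = 9.70 / 5 = 1.9400%
Σ(r − r̄)² = (5.7 − 1.9400)² + (2.9 − 1.9400)² + (1 − 1.9400)² + … = 24.5320
σ = √[24.5320 / 5] = 2.2150%
VaR = −(r̄ − z·σ) = −(1.9400 − 1.645 × 2.2150) = −(-1.7037) = 1.7037%

1.70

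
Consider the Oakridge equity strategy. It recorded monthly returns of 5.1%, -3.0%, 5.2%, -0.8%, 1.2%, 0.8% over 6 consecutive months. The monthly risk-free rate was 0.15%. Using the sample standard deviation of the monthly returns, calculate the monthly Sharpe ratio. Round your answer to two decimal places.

0.39

Mean return r̄ = 8.50 / 6 = 1.4167%
Σ(r − r̄)² = (5.1 − 1.4167)² + (-3 − 1.4167)² + (5.2 − 1.4167)² + … = 52.7283
sample σ = √(52.7283 / 5) = √10.5457 = 3.2474%
Sharpe = (r̄ − rf) / σ = (1.4167 − 0.15) / 3.2474 = 1.2667 / 3.2474 = 0.3901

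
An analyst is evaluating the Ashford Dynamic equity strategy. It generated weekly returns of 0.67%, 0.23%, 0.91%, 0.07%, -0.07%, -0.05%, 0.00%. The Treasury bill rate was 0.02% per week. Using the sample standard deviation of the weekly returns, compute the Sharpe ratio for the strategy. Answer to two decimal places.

r̄ = (0.67 + 0.23 + 0.91 + 0.07 − 0.07 − 0.05 + 0) / 7 = 1.760 / 7 = 0.2514%
Σ(r − r̄)² = (0.67 − 0.2514)² + (0.23 − 0.2514)² + (0.91 − 0.2514)² + … = 0.8997
sample σ = √(0.8997 / 6) = √0.1500 = 0.3873%
Sharpe = (r̄ − rf) / σ = (0.2514 − 0.02) / 0.3873 = 0.2314 / 0.3873 = 0.5975

0.60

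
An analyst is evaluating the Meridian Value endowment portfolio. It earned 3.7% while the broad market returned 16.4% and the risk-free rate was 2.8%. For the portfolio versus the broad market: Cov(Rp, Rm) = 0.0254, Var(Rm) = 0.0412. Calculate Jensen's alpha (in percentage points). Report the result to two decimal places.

β = Cov / Var = 0.0254 / 0.0412 = 0.6165
E[R] = Rf + β(Rm − Rf) = 2.8% + 0.6165 × (16.4% − 2.8%) = 11.1844%
α = Rp − E[R] = 3.7% − 11.1844% = -7.4844

-7.48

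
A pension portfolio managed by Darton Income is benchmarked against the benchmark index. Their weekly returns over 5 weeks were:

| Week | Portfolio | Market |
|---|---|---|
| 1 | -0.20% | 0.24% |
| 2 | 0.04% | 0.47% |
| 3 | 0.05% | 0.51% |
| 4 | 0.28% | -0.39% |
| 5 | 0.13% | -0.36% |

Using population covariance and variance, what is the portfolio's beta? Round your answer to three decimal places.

r̄p = 0.0600%,  r̄m = 0.0940%
Cov = Σ(rp − r̄p)(rm − r̄m) / 5 = -0.0376
Var(rm) = Σ(rm − r̄m)² / 5 = 0.1552
β = Cov / Var = -0.0376 / 0.1552 = -0.2423

-0.242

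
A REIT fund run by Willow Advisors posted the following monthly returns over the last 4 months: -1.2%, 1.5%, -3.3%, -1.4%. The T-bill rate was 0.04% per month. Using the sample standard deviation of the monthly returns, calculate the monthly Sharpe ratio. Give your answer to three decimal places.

-0.577

Mean return μ = -4.40 / 4 = -1.1000%
Σ(r − μ)² = 11.7000; sample σ = √(11.7000/3) = 1.9748%
Sharpe = (μ − rf) / σ = (-1.1000 − 0.04) / 1.9748 = -1.1400 / 1.9748 = -0.5773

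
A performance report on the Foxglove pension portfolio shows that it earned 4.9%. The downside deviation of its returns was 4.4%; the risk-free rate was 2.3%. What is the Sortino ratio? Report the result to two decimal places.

0.59

Sortino = (Rp − Rf) / σd = (4.9% − 2.3%) / 4.4% = 2.60% / 4.4% = 0.5909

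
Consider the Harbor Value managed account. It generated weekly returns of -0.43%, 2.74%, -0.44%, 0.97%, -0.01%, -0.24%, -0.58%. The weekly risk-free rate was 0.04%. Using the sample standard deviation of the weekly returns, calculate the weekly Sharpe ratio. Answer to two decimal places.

r̄ = (-0.43 + 2.74 − 0.44 + 0.97 − 0.01 − 0.24 − 0.58) / 7 = 2.010 / 7 = 0.2871%
Σ(r − r̄)² = (-0.43 − 0.2871)² + (2.74 − 0.2871)² + (-0.44 − 0.2871)² + … = 8.6439
sample σ = √(8.6439 / 6) = √1.4407 = 1.2003%
Sharpe = (r̄ − rf) / σ = (0.2871 − 0.04) / 1.2003 = 0.2471 / 1.2003 = 0.2059

0.21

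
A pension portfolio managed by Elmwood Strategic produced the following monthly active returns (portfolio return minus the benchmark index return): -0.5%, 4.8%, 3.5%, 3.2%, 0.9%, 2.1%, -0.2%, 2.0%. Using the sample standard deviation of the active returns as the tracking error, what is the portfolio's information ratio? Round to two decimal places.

r̄ = (-0.5 + 4.8 + 3.5 + 3.2 + 0.9 + 2.1 − 0.2 + 2) / 8 = 1.9750%
Σ(r − r̄)² = (-0.5 − 1.9750)² + (4.8 − 1.9750)² + … = 23.8350
σ = √[23.8350 / 7] = 1.8453%
IR = r̄ / tracking error = 1.9750 / 1.8453 = 1.0703

1.07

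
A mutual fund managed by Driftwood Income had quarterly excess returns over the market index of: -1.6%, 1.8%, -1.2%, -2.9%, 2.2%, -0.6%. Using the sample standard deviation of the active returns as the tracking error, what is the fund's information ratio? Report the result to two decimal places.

-0.19

Mean return r̄ = -2.30 / 6 = -0.3833%
Σ(r − r̄)² = (-1.6 − (-0.3833))² + (1.8 − (-0.3833))² + … = 19.9683
sample σ = √(19.9683 / 5) = √3.9937 = 1.9984%
IR = r̄ / tracking error = -0.3833 / 1.9984 = -0.1918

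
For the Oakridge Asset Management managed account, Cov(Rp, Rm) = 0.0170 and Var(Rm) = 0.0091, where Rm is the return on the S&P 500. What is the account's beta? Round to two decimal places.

1.87

β = Cov(Rp, Rm) / Var(Rm) = 0.0170 / 0.0091 = 1.8681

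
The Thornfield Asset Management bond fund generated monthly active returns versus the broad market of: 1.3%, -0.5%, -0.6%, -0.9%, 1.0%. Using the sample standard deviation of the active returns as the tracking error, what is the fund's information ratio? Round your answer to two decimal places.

0.06

Mean return μ = 0.30 / 5 = 0.0600%
Σ(r − μ)² = (1.3 − 0.0600)² + (-0.5 − 0.0600)² + (-0.6 − 0.0600)² + … = 4.0920
σ = √[4.0920 / 4] = 1.0114%
IR = μ / tracking error = 0.0600 / 1.0114 = 0.0593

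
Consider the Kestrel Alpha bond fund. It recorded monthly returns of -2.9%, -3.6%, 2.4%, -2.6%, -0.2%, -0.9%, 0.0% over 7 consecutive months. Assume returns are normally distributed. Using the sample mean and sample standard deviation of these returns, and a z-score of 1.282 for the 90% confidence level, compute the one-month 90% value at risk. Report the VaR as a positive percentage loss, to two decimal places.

3.79

μ = (-2.9 − 3.6 + 2.4 − 2.6 − 0.2 − 0.9 + 0) / 7 = -7.80 / 7 = -1.1143%
Σ(r − μ)² = (-2.9 − (-1.1143))² + (-3.6 − (-1.1143))² + … = 26.0486
sample σ = √(26.0486 / 6) = √4.3414 = 2.0836%
VaR = −(μ − z·σ) = −(-1.1143 − 1.282 × 2.0836) = −(-3.7855) = 3.7855%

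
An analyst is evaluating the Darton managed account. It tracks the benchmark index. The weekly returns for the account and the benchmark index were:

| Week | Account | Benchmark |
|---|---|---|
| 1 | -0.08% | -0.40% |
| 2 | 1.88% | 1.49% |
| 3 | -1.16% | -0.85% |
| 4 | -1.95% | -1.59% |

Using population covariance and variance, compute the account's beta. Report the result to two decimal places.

r̄p = -0.3275%,  r̄m = -0.3375%
Cov = Σ(rp − r̄p)(rm − r̄m) / 4 = 1.6194
Var(rm) = Σ(rm − r̄m)² / 4 = 1.2938
β = Cov / Var = 1.6194 / 1.2938 = 1.2517

1.25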